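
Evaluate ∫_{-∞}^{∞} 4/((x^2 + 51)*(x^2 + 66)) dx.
Let f(z) = 4/((z^2 + 51)*(z^2 + 66)). The denominator has no real zeros and deg Q - deg P = 4 ≥ 2, so the integral of f over the upper semicircle |z| = R tends to 0 as R → ∞. Closing the contour in the upper half-plane,
  ∫_{-∞}^{∞} f(x) dx = 2πi · Σ Res(f, z_k)  over the poles with Im z_k > 0.

Zeros of the denominator: z^2 + 66 = 0 gives z = ±sqrt(66)*I; z^2 + 51 = 0 gives z = ±sqrt(51)*I.
Upper half-plane: z = sqrt(51)*I, z = sqrt(66)*I (simple).

Each pole is a simple zero of Q(z) = z^4 + 117*z^2 + 3366, so Res(f, z₀) = P(z₀)/Q'(z₀) with P(z) = 4, Q'(z) = 4*z^3 + 234*z:
  Res(f, sqrt(51)*I) = (4)/(30*sqrt(51)*I) = -2*sqrt(51)*I/765
  Res(f, sqrt(66)*I) = (4)/(-30*sqrt(66)*I) = sqrt(66)*I/495

Sum of residues: I*(-22*sqrt(51) + 17*sqrt(66))/8415
∫_{-∞}^{∞} f(x) dx = 2πi · (I*(-22*sqrt(51) + 17*sqrt(66))/8415) = 2*pi*(-17*sqrt(66) + 22*sqrt(51))/8415

Final answer: 2*pi*(-17*sqrt(66) + 22*sqrt(51))/8415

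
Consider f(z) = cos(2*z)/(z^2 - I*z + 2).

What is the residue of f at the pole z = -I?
Write f(z) = P(z)/Q(z) with P(z) = cos(2*z) and Q(z) = z^2 - I*z + 2.
The denominator factors as Q(z) = (z - 2*I)*(z + I), so z = -I is a simple zero of Q and P is analytic there; z = -I is therefore a simple pole and
  Res(f, z₀) = P(z₀)/Q'(z₀).

Q'(z) = 2*z - I, so Q'(-I) = -3*I.
P(-I) = cosh(2).

Res(f, -I) = (cosh(2))/(-3*I) = I*cosh(2)/3

Final answer: I*cosh(2)/3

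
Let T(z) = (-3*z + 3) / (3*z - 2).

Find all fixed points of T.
T(z) = z means -3*z + 3 = z*(3*z - 2), i.e.
  3*z^2 + z - 3 = 0.
Discriminant: (1)^2 - 4*(3)*(-3) = 37, so the roots are real.
  z = (-1 ± sqrt(37))/(2*(3))
Fixed points: {-sqrt(37)/6 - 1/6, -1/6 + sqrt(37)/6}

Final answer: {-sqrt(37)/6 - 1/6, -1/6 + sqrt(37)/6}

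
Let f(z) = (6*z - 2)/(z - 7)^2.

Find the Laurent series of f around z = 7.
Put w = z - (7), i.e. z = w + 7. The denominator is w^2, so it suffices to rewrite the numerator in powers of w.

P(z) = 6*z - 2
P(w + 7) = 40 + 6*w

Dividing each term by w^2:
  f = 40/w^2 + 6/w

Substituting back w = z - 7:
  f(z) = 40/(z - 7)^2 + 6/(z - 7)

The series is finite because the numerator is a polynomial; the negative powers form the principal part, and the coefficient of 1/(z - 7) gives Res(f, 7) = 6.

Final answer: 40/(z - 7)^2 + 6/(z - 7)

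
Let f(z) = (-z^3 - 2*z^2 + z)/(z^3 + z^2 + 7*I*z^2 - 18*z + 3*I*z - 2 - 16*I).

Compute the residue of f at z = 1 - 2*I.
Write f(z) = P(z)/Q(z) with P(z) = -z^3 - 2*z^2 + z and Q(z) = z^3 + z^2 + 7*I*z^2 - 18*z + 3*I*z - 2 - 16*I.
The denominator factors as Q(z) = (z + 2 + 3*I)*(z + 2*I)*(z - 1 + 2*I), so z = 1 - 2*I is a simple zero of Q and P is analytic there; z = 1 - 2*I is therefore a simple pole and
  Res(f, z₀) = P(z₀)/Q'(z₀).

Q'(z) = 3*z^2 + 2*z + 14*I*z - 18 + 3*I, so Q'(1 - 2*I) = 3 + I.
P(1 - 2*I) = 18 + 4*I.

Res(f, 1 - 2*I) = (18 + 4*I)/(3 + I) = 29/5 - 3*I/5

Final answer: 29/5 - 3*I/5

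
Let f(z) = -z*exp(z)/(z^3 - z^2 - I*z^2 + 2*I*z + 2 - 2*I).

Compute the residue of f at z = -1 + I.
exp(-1 + I)/4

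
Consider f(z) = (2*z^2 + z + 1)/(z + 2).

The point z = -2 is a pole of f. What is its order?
Factor the denominator:
  z + 2 = (z + 2)

The numerator P(z) = 2*z^2 + z + 1 has P(-2) = 7 ≠ 0, so no factor of (z + 2) cancels.
Near z = -2 we can therefore write f(z) = g(z)/(z + 2) with g analytic at -2 and g(-2) ≠ 0 (g is just the numerator).

Hence z = -2 is a pole of order 1.

Final answer: 1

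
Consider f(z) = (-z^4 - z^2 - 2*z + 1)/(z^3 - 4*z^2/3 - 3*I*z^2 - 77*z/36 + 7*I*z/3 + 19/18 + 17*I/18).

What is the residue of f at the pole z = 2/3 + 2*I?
Write f(z) = P(z)/Q(z) with P(z) = -z^4 - z^2 - 2*z + 1 and Q(z) = z^3 - 4*z^2/3 - 3*I*z^2 - 77*z/36 + 7*I*z/3 + 19/18 + 17*I/18.
The denominator factors as Q(z) = (z - 1 - I/2)*(z + 1/3 - I/2)*(z - 2/3 - 2*I), so z = 2/3 + 2*I is a simple zero of Q and P is analytic there; z = 2/3 + 2*I is therefore a simple pole and
  Res(f, z₀) = P(z₀)/Q'(z₀).

Q'(z) = 3*z^2 - 8*z/3 - 6*I*z - 77/36 + 7*I/3, so Q'(2/3 + 2*I) = -31/12 + I.
P(2/3 + 2*I) = -187/81 + 332*I/27.

Res(f, 2/3 + 2*I) = (-187/81 + 332*I/27)/(-31/12 + I) = 70996/29835 - 38176*I/9945

Final answer: 70996/29835 - 38176*I/9945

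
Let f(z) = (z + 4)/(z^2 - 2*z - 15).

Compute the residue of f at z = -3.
Write f(z) = P(z)/Q(z) with P(z) = z + 4 and Q(z) = z^2 - 2*z - 15.
The denominator factors as Q(z) = (z + 3)*(z - 5), so z = -3 is a simple zero of Q and P is analytic there; z = -3 is therefore a simple pole and
  Res(f, z₀) = P(z₀)/Q'(z₀).

Q'(z) = 2*z - 2, so Q'(-3) = -8.
P(-3) = 1.

Res(f, -3) = (1)/(-8) = -1/8

Final answer: -1/8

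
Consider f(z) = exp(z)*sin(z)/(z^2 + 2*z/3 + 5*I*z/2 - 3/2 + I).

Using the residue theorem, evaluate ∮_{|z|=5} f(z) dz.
By the residue theorem, ∮_C f(z) dz = 2πi · (sum of the residues of f at the poles inside |z| = 5).

The denominator factors as (z + 3*I/2)*(z + 2/3 + I), so the singularities of f are simple poles at z = -3*I/2, z = -2/3 - I.
  |-3*I/2|² = 9/4 < 25 = 5², so this pole is inside the contour.
  |-2/3 - I|² = 13/9 < 25 = 5², so this pole is inside the contour.

With P(z) = exp(z)*sin(z) and Q(z) = z^2 + 2*z/3 + 5*I*z/2 - 3/2 + I, each pole is simple, so Res(f, z₀) = P(z₀)/Q'(z₀) with Q'(z) = 2*z + 2/3 + 5*I/2.
  Res(f, -3*I/2) = P(-3*I/2)/Q'(-3*I/2) = (-I*exp(-3*I/2)*sinh(3/2))/(2/3 - I/2) = (18/25 - 24*I/25)*exp(-3*I/2)*sinh(3/2)
  Res(f, -2/3 - I) = P(-2/3 - I)/Q'(-2/3 - I) = (-exp(-2/3 - I)*sin(2/3 + I))/(-2/3 + I/2) = (24/25 + 18*I/25)*exp(-2/3 - I)*sin(2/3 + I)

Sum of residues inside C: (18/25 - 24*I/25)*exp(-3*I/2)*sinh(3/2) + (24/25 + 18*I/25)*exp(-2/3 - I)*sin(2/3 + I)
∮_C f(z) dz = 2πi · ((18/25 - 24*I/25)*exp(-3*I/2)*sinh(3/2) + (24/25 + 18*I/25)*exp(-2/3 - I)*sin(2/3 + I)) = pi*(48/25 + 36*I/25)*exp(-3*I/2)*sinh(3/2) + pi*(-36/25 + 48*I/25)*exp(-2/3 - I)*sin(2/3 + I)

Final answer: pi*(48/25 + 36*I/25)*exp(-3*I/2)*sinh(3/2) + pi*(-36/25 + 48*I/25)*exp(-2/3 - I)*sin(2/3 + I)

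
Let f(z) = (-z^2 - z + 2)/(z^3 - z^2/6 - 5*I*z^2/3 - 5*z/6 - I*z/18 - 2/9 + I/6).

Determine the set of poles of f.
The singularities of f are the zeros of the denominator. Factoring,
  z^3 - z^2/6 - 5*I*z^2/3 - 5*z/6 - I*z/18 - 2/9 + I/6 = (z - 1/2 - 2*I/3)*(z - I)*(z + 1/3)
so the candidates are z = 1/2 + 2*I/3, z = I, z = -1/3.

Check the numerator P(z) = -z^2 - z + 2 at each one:
  P(1/2 + 2*I/3) = 61/36 - 4*I/3 ≠ 0, so z = 1/2 + 2*I/3 is a (simple) pole.
  P(I) = 3 - I ≠ 0, so z = I is a (simple) pole.
  P(-1/3) = 20/9 ≠ 0, so z = -1/3 is a (simple) pole.

Poles of f: {-1/3, I, 1/2 + 2*I/3}

Final answer: {-1/3, I, 1/2 + 2*I/3}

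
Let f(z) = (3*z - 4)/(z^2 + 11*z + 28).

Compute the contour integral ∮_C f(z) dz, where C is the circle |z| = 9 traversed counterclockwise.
6*I*pi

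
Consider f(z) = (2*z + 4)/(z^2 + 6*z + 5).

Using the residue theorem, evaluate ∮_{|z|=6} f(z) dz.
By the residue theorem, ∮_C f(z) dz = 2πi · (sum of the residues of f at the poles inside |z| = 6).

The denominator factors as (z + 1)*(z + 5), so the singularities of f are simple poles at z = -1, z = -5.
  |-1|² = 1 < 36 = 6², so this pole is inside the contour.
  |-5|² = 25 < 36 = 6², so this pole is inside the contour.

With P(z) = 2*z + 4 and Q(z) = z^2 + 6*z + 5, each pole is simple, so Res(f, z₀) = P(z₀)/Q'(z₀) with Q'(z) = 2*z + 6.
  Res(f, -1) = P(-1)/Q'(-1) = (2)/(4) = 1/2
  Res(f, -5) = P(-5)/Q'(-5) = (-6)/(-4) = 3/2

Sum of residues inside C: 2
∮_C f(z) dz = 2πi · (2) = 4*I*pi

Final answer: 4*I*pi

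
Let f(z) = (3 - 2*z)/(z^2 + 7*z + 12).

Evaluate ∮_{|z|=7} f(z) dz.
By the residue theorem, ∮_C f(z) dz = 2πi · (sum of the residues of f at the poles inside |z| = 7).

The denominator factors as (z + 4)*(z + 3), so the singularities of f are simple poles at z = -4, z = -3.
  |-4|² = 16 < 49 = 7², so this pole is inside the contour.
  |-3|² = 9 < 49 = 7², so this pole is inside the contour.

With P(z) = 3 - 2*z and Q(z) = z^2 + 7*z + 12, each pole is simple, so Res(f, z₀) = P(z₀)/Q'(z₀) with Q'(z) = 2*z + 7.
  Res(f, -4) = P(-4)/Q'(-4) = (11)/(-1) = -11
  Res(f, -3) = P(-3)/Q'(-3) = (9)/(1) = 9

Sum of residues inside C: -2
∮_C f(z) dz = 2πi · (-2) = -4*I*pi

Final answer: -4*I*pi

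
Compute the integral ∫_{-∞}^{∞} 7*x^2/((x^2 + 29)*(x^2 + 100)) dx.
7*pi*(10 - sqrt(29))/71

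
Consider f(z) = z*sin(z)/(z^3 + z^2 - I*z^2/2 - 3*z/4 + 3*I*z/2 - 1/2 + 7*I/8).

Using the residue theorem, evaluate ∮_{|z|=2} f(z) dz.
By the residue theorem, ∮_C f(z) dz = 2πi · (sum of the residues of f at the poles inside |z| = 2).

The denominator factors as (z - 1 + I/2)*(z + 3/2 - I)*(z + 1/2), so the singularities of f are simple poles at z = 1 - I/2, z = -3/2 + I, z = -1/2.
  |1 - I/2|² = 5/4 < 4 = 2², so this pole is inside the contour.
  |-3/2 + I|² = 13/4 < 4 = 2², so this pole is inside the contour.
  |-1/2|² = 1/4 < 4 = 2², so this pole is inside the contour.

With P(z) = z*sin(z) and Q(z) = z^3 + z^2 - I*z^2/2 - 3*z/4 + 3*I*z/2 - 1/2 + 7*I/8, each pole is simple, so Res(f, z₀) = P(z₀)/Q'(z₀) with Q'(z) = 3*z^2 + 2*z - I*z - 3/4 + 3*I/2.
  Res(f, 1 - I/2) = P(1 - I/2)/Q'(1 - I/2) = ((1 - I/2)*sin(1 - I/2))/(3 - 7*I/2) = (19/85 + 8*I/85)*sin(1 - I/2)
  Res(f, -3/2 + I) = P(-3/2 + I)/Q'(-3/2 + I) = ((3/2 - I)*sin(3/2 - I))/(1 - 4*I) = (11/34 + 5*I/17)*sin(3/2 - I)
  Res(f, -1/2) = P(-1/2)/Q'(-1/2) = (sin(1/2)/2)/(-1 + 2*I) = (-1/10 - I/5)*sin(1/2)

Sum of residues inside C: (-1/10 - I/5)*sin(1/2) + (19/85 + 8*I/85)*sin(1 - I/2) + (11/34 + 5*I/17)*sin(3/2 - I)
∮_C f(z) dz = 2πi · ((-1/10 - I/5)*sin(1/2) + (19/85 + 8*I/85)*sin(1 - I/2) + (11/34 + 5*I/17)*sin(3/2 - I)) = pi*(2/5 - I/5)*sin(1/2) + pi*(-16/85 + 38*I/85)*sin(1 - I/2) + pi*(-10/17 + 11*I/17)*sin(3/2 - I)

Final answer: pi*(2/5 - I/5)*sin(1/2) + pi*(-16/85 + 38*I/85)*sin(1 - I/2) + pi*(-10/17 + 11*I/17)*sin(3/2 - I)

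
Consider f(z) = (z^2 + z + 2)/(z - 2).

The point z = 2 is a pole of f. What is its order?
Factor the denominator:
  z - 2 = (z - 2)

The numerator P(z) = z^2 + z + 2 has P(2) = 8 ≠ 0, so no factor of (z - 2) cancels.
Near z = 2 we can therefore write f(z) = g(z)/(z - 2) with g analytic at 2 and g(2) ≠ 0 (g is just the numerator).

Hence z = 2 is a pole of order 1.

Final answer: 1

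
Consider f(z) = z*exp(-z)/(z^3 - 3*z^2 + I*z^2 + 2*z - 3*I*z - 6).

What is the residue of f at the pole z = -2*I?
(-2/13 + 4*I/39)*exp(2*I)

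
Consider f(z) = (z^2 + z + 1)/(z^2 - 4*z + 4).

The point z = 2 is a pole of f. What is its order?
Factor the denominator:
  z^2 - 4*z + 4 = (z - 2)^2

The numerator P(z) = z^2 + z + 1 has P(2) = 7 ≠ 0, so no factor of (z - 2) cancels.
Near z = 2 we can therefore write f(z) = g(z)/(z - 2)^2 with g analytic at 2 and g(2) ≠ 0 (g is just the numerator).

Hence z = 2 is a pole of order 2.

Final answer: 2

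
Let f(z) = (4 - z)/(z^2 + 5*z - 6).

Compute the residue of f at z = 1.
Write f(z) = P(z)/Q(z) with P(z) = 4 - z and Q(z) = z^2 + 5*z - 6.
The denominator factors as Q(z) = (z + 6)*(z - 1), so z = 1 is a simple zero of Q and P is analytic there; z = 1 is therefore a simple pole and
  Res(f, z₀) = P(z₀)/Q'(z₀).

Q'(z) = 2*z + 5, so Q'(1) = 7.
P(1) = 3.

Res(f, 1) = (3)/(7) = 3/7

Final answer: 3/7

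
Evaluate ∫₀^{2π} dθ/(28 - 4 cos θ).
Call the integral J. The integrand is 2π-periodic and we integrate over a full period, so shifting θ does not change the value (θ → θ + π flips the sign of the trig term). Hence
  J = ∫₀^{2π} dθ/(28 + 4 cos θ).
Put z = e^{iθ}: then cos θ = (z + 1/z)/2, dθ = dz/(iz), and z runs once counterclockwise around |z| = 1:
  J = ∮_{|z|=1} 1/(28 + 4*(z + 1/z)/2) · dz/(iz) = (2/i) ∮_{|z|=1} dz/(4*z^2 + 56*z + 4).
The roots of 4*z^2 + 56*z + 4 are z = (-28 ± sqrt(28^2 - 4^2))/4, with sqrt(768) = 16*sqrt(3); their product is 1, so only z₊ = -7 + 4*sqrt(3) lies inside the unit circle (z₋ = -7 - 4*sqrt(3) lies outside).
z₊ is a simple zero of q(z) = 4*z^2 + 56*z + 4, so Res(1/q, z₊) = 1/q'(z₊) with q'(z) = 8*z + 56; and q'(z₊) = 4*(z₊ - z₋) = 32*sqrt(3).
Therefore J = (2/i) · 2πi · 1/(32*sqrt(3)) = 2*pi/(16*sqrt(3)) = sqrt(3)*pi/24

Final answer: sqrt(3)*pi/24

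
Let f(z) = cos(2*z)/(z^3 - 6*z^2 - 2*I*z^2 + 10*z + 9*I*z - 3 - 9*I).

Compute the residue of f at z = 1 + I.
Write f(z) = P(z)/Q(z) with P(z) = cos(2*z) and Q(z) = z^3 - 6*z^2 - 2*I*z^2 + 10*z + 9*I*z - 3 - 9*I.
The denominator factors as Q(z) = (z - 3)*(z - 2 - I)*(z - 1 - I), so z = 1 + I is a simple zero of Q and P is analytic there; z = 1 + I is therefore a simple pole and
  Res(f, z₀) = P(z₀)/Q'(z₀).

Q'(z) = 3*z^2 - 12*z - 4*I*z + 10 + 9*I, so Q'(1 + I) = 2 - I.
P(1 + I) = cos(2 + 2*I).

Res(f, 1 + I) = (cos(2 + 2*I))/(2 - I) = (2/5 + I/5)*cos(2 + 2*I)

Final answer: (2/5 + I/5)*cos(2 + 2*I)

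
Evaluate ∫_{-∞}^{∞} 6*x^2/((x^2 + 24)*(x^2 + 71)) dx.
Let f(z) = 6*z^2/((z^2 + 24)*(z^2 + 71)). The denominator has no real zeros and deg Q - deg P = 2 ≥ 2, so the integral of f over the upper semicircle |z| = R tends to 0 as R → ∞. Closing the contour in the upper half-plane,
  ∫_{-∞}^{∞} f(x) dx = 2πi · Σ Res(f, z_k)  over the poles with Im z_k > 0.

Zeros of the denominator: z^2 + 71 = 0 gives z = ±sqrt(71)*I; z^2 + 24 = 0 gives z = ±2*sqrt(6)*I.
Upper half-plane: z = 2*sqrt(6)*I, z = sqrt(71)*I (simple).

Each pole is a simple zero of Q(z) = z^4 + 95*z^2 + 1704, so Res(f, z₀) = P(z₀)/Q'(z₀) with P(z) = 6*z^2, Q'(z) = 4*z^3 + 190*z:
  Res(f, 2*sqrt(6)*I) = (-144)/(188*sqrt(6)*I) = 6*sqrt(6)*I/47
  Res(f, sqrt(71)*I) = (-426)/(-94*sqrt(71)*I) = -3*sqrt(71)*I/47

Sum of residues: 3*I*(-sqrt(71) + 2*sqrt(6))/47
∫_{-∞}^{∞} f(x) dx = 2πi · (3*I*(-sqrt(71) + 2*sqrt(6))/47) = 6*pi*(-2*sqrt(6) + sqrt(71))/47

Final answer: 6*pi*(-2*sqrt(6) + sqrt(71))/47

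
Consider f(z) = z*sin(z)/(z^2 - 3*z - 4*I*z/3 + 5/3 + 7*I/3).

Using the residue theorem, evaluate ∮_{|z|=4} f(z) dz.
By the residue theorem, ∮_C f(z) dz = 2πi · (sum of the residues of f at the poles inside |z| = 4).

The denominator factors as (z - 1 - I)*(z - 2 - I/3), so the singularities of f are simple poles at z = 1 + I, z = 2 + I/3.
  |1 + I|² = 2 < 16 = 4², so this pole is inside the contour.
  |2 + I/3|² = 37/9 < 16 = 4², so this pole is inside the contour.

With P(z) = z*sin(z) and Q(z) = z^2 - 3*z - 4*I*z/3 + 5/3 + 7*I/3, each pole is simple, so Res(f, z₀) = P(z₀)/Q'(z₀) with Q'(z) = 2*z - 3 - 4*I/3.
  Res(f, 1 + I) = P(1 + I)/Q'(1 + I) = ((1 + I)*sin(1 + I))/(-1 + 2*I/3) = (-3/13 - 15*I/13)*sin(1 + I)
  Res(f, 2 + I/3) = P(2 + I/3)/Q'(2 + I/3) = ((2 + I/3)*sin(2 + I/3))/(1 - 2*I/3) = (16/13 + 15*I/13)*sin(2 + I/3)

Sum of residues inside C: (-3/13 - 15*I/13)*sin(1 + I) + (16/13 + 15*I/13)*sin(2 + I/3)
∮_C f(z) dz = 2πi · ((-3/13 - 15*I/13)*sin(1 + I) + (16/13 + 15*I/13)*sin(2 + I/3)) = pi*(30/13 - 6*I/13)*sin(1 + I) + pi*(-30/13 + 32*I/13)*sin(2 + I/3)

Final answer: pi*(30/13 - 6*I/13)*sin(1 + I) + pi*(-30/13 + 32*I/13)*sin(2 + I/3)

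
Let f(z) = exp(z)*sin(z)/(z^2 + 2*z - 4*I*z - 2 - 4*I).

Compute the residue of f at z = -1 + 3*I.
I*exp(-1 + 3*I)*sin(1 - 3*I)/2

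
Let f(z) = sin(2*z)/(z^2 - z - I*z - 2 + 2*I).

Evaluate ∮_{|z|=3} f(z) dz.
By the residue theorem, ∮_C f(z) dz = 2πi · (sum of the residues of f at the poles inside |z| = 3).

The denominator factors as (z + 1 - I)*(z - 2), so the singularities of f are simple poles at z = -1 + I, z = 2.
  |-1 + I|² = 2 < 9 = 3², so this pole is inside the contour.
  |2|² = 4 < 9 = 3², so this pole is inside the contour.

With P(z) = sin(2*z) and Q(z) = z^2 - z - I*z - 2 + 2*I, each pole is simple, so Res(f, z₀) = P(z₀)/Q'(z₀) with Q'(z) = 2*z - 1 - I.
  Res(f, -1 + I) = P(-1 + I)/Q'(-1 + I) = (-sin(2 - 2*I))/(-3 + I) = (3/10 + I/10)*sin(2 - 2*I)
  Res(f, 2) = P(2)/Q'(2) = (sin(4))/(3 - I) = (3/10 + I/10)*sin(4)

Sum of residues inside C: (3/10 + I/10)*sin(4) + (3/10 + I/10)*sin(2 - 2*I)
∮_C f(z) dz = 2πi · ((3/10 + I/10)*sin(4) + (3/10 + I/10)*sin(2 - 2*I)) = pi*(-1/5 + 3*I/5)*sin(4) + pi*(-1/5 + 3*I/5)*sin(2 - 2*I)

Final answer: pi*(-1/5 + 3*I/5)*sin(4) + pi*(-1/5 + 3*I/5)*sin(2 - 2*I)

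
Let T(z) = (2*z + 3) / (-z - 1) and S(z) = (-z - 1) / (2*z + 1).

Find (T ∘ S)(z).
(T ∘ S)(z) = T(S(z)) = ((2)*S(z) + (3))/((-1)*S(z) + (-1)). Multiply numerator and denominator by 2*z + 1:
  numerator:   (2)*(-z - 1) + (3)*(2*z + 1) = 4*z + 1
  denominator: (-1)*(-z - 1) + (-1)*(2*z + 1) = -z
(T ∘ S)(z) = (4*z + 1)/(-z) = (-4*z - 1)/(z)

Final answer: (-4*z - 1)/(z)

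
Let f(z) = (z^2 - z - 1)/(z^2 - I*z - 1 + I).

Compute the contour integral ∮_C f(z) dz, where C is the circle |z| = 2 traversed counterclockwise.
By the residue theorem, ∮_C f(z) dz = 2πi · (sum of the residues of f at the poles inside |z| = 2).

The denominator factors as (z - 1)*(z + 1 - I), so the singularities of f are simple poles at z = 1, z = -1 + I.
  |1|² = 1 < 4 = 2², so this pole is inside the contour.
  |-1 + I|² = 2 < 4 = 2², so this pole is inside the contour.

With P(z) = z^2 - z - 1 and Q(z) = z^2 - I*z - 1 + I, each pole is simple, so Res(f, z₀) = P(z₀)/Q'(z₀) with Q'(z) = 2*z - I.
  Res(f, 1) = P(1)/Q'(1) = (-1)/(2 - I) = -2/5 - I/5
  Res(f, -1 + I) = P(-1 + I)/Q'(-1 + I) = (-3*I)/(-2 + I) = -3/5 + 6*I/5

Sum of residues inside C: -1 + I
∮_C f(z) dz = 2πi · (-1 + I) = pi*(-2 - 2*I)

Final answer: pi*(-2 - 2*I)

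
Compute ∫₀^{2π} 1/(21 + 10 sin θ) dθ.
2*sqrt(341)*pi/341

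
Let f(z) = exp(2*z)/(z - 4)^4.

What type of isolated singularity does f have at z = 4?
Write f(z) = g(z)/(z - 4)^4 with g(z) = exp(2*z).
g is entire and g(4) = exp(8) ≠ 0, so no factor of (z - 4) cancels: the Laurent expansion of f about z = 4 starts at the power -4, i.e. lim_{z→z₀} (z - z₀)^4 f(z) = exp(8) is finite and nonzero.
So z = 4 is a pole of order 4.

Final answer: pole of order 4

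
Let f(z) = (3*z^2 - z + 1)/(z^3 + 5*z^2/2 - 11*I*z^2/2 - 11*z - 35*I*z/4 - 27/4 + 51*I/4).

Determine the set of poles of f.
The singularities of f are the zeros of the denominator. Factoring,
  z^3 + 5*z^2/2 - 11*I*z^2/2 - 11*z - 35*I*z/4 - 27/4 + 51*I/4 = (z + 1/2 - 3*I)*(z - 1 - I)*(z + 3 - 3*I/2)
so the candidates are z = -1/2 + 3*I, z = 1 + I, z = -3 + 3*I/2.

Check the numerator P(z) = 3*z^2 - z + 1 at each one:
  P(-1/2 + 3*I) = -99/4 - 12*I ≠ 0, so z = -1/2 + 3*I is a (simple) pole.
  P(1 + I) = 5*I ≠ 0, so z = 1 + I is a (simple) pole.
  P(-3 + 3*I/2) = 97/4 - 57*I/2 ≠ 0, so z = -3 + 3*I/2 is a (simple) pole.

Poles of f: {-3 + 3*I/2, -1/2 + 3*I, 1 + I}

Final answer: {-3 + 3*I/2, -1/2 + 3*I, 1 + I}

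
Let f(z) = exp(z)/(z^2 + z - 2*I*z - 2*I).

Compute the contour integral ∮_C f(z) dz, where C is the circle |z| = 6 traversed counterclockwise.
pi*(-4/5 - 2*I/5)*exp(-1) + pi*(4/5 + 2*I/5)*exp(2*I)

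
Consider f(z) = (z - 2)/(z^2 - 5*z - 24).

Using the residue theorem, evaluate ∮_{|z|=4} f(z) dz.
By the residue theorem, ∮_C f(z) dz = 2πi · (sum of the residues of f at the poles inside |z| = 4).

The denominator factors as (z + 3)*(z - 8), so the singularities of f are simple poles at z = -3, z = 8.
  |-3|² = 9 < 16 = 4², so this pole is inside the contour.
  |8|² = 64 > 16 = 4², so this pole is outside the contour.

With P(z) = z - 2 and Q(z) = z^2 - 5*z - 24, each pole is simple, so Res(f, z₀) = P(z₀)/Q'(z₀) with Q'(z) = 2*z - 5.
  Res(f, -3) = P(-3)/Q'(-3) = (-5)/(-11) = 5/11

∮_C f(z) dz = 2πi · (5/11) = 10*I*pi/11

Final answer: 10*I*pi/11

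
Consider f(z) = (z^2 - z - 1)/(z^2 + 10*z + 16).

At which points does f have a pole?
The singularities of f are the zeros of the denominator. Factoring,
  z^2 + 10*z + 16 = (z + 2)*(z + 8)
so the candidates are z = -2, z = -8.

Check the numerator P(z) = z^2 - z - 1 at each one:
  P(-2) = 5 ≠ 0, so z = -2 is a (simple) pole.
  P(-8) = 71 ≠ 0, so z = -8 is a (simple) pole.

Poles of f: {-8, -2}

Final answer: {-8, -2}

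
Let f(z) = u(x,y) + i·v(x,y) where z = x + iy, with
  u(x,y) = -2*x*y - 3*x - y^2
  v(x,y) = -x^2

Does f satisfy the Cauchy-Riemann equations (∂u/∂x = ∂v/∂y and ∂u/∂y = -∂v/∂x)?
∂u/∂x = -2*y - 3
∂v/∂y = 0
∂u/∂y = -2*x - 2*y
∂v/∂x = -2*x
∂u/∂x ≠ ∂v/∂y and ∂u/∂y ≠ -∂v/∂x; the Cauchy-Riemann equations are not satisfied, so f is not analytic.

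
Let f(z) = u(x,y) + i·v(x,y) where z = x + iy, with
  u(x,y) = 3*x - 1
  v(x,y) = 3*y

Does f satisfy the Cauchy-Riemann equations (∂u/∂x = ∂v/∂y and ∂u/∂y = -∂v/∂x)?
∂u/∂x = 3
∂v/∂y = 3
∂u/∂y = 0
∂v/∂x = 0
∂u/∂x = ∂v/∂y and ∂u/∂y = -∂v/∂x hold identically; f is analytic.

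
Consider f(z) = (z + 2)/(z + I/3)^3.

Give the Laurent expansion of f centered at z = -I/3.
(2 - I/3)/(z + I/3)^3 + 1/(z + I/3)^2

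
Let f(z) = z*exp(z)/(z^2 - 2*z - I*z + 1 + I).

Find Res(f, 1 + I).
Write f(z) = P(z)/Q(z) with P(z) = z*exp(z) and Q(z) = z^2 - 2*z - I*z + 1 + I.
The denominator factors as Q(z) = (z - 1 - I)*(z - 1), so z = 1 + I is a simple zero of Q and P is analytic there; z = 1 + I is therefore a simple pole and
  Res(f, z₀) = P(z₀)/Q'(z₀).

Q'(z) = 2*z - 2 - I, so Q'(1 + I) = I.
P(1 + I) = (1 + I)*exp(1 + I).

Res(f, 1 + I) = ((1 + I)*exp(1 + I))/(I) = (1 - I)*exp(1 + I)

Final answer: (1 - I)*exp(1 + I)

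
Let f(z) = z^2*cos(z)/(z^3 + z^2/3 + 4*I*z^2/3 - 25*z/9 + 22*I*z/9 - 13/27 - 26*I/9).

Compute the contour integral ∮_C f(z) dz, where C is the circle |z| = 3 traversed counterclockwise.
By the residue theorem, ∮_C f(z) dz = 2πi · (sum of the residues of f at the poles inside |z| = 3).

The denominator factors as (z + 2 - I/3)*(z - 2/3 + I)*(z - 1 + 2*I/3), so the singularities of f are simple poles at z = -2 + I/3, z = 2/3 - I, z = 1 - 2*I/3.
  |-2 + I/3|² = 37/9 < 9 = 3², so this pole is inside the contour.
  |2/3 - I|² = 13/9 < 9 = 3², so this pole is inside the contour.
  |1 - 2*I/3|² = 13/9 < 9 = 3², so this pole is inside the contour.

With P(z) = z^2*cos(z) and Q(z) = z^3 + z^2/3 + 4*I*z^2/3 - 25*z/9 + 22*I*z/9 - 13/27 - 26*I/9, each pole is simple, so Res(f, z₀) = P(z₀)/Q'(z₀) with Q'(z) = 3*z^2 + 2*z/3 + 8*I*z/3 - 25/9 + 22*I/9.
  Res(f, -2 + I/3) = P(-2 + I/3)/Q'(-2 + I/3) = ((35/9 - 4*I/3)*cos(2 - I/3))/(20/3 - 20*I/3) = (47/120 + 23*I/120)*cos(2 - I/3)
  Res(f, 2/3 - I) = P(2/3 - I)/Q'(2/3 - I) = ((-5/9 - 4*I/3)*cos(2/3 - I))/(-4/3 - 4*I/9) = (27/40 + 31*I/40)*cos(2/3 - I)
  Res(f, 1 - 2*I/3) = P(1 - 2*I/3)/Q'(1 - 2*I/3) = ((5/9 - 4*I/3)*cos(1 - 2*I/3))/(4/3 + 2*I/3) = (-1/15 - 29*I/30)*cos(1 - 2*I/3)

Sum of residues inside C: (-1/15 - 29*I/30)*cos(1 - 2*I/3) + (47/120 + 23*I/120)*cos(2 - I/3) + (27/40 + 31*I/40)*cos(2/3 - I)
∮_C f(z) dz = 2πi · ((-1/15 - 29*I/30)*cos(1 - 2*I/3) + (47/120 + 23*I/120)*cos(2 - I/3) + (27/40 + 31*I/40)*cos(2/3 - I)) = pi*(-23/60 + 47*I/60)*cos(2 - I/3) + pi*(-31/20 + 27*I/20)*cos(2/3 - I) + pi*(29/15 - 2*I/15)*cos(1 - 2*I/3)

Final answer: pi*(-23/60 + 47*I/60)*cos(2 - I/3) + pi*(-31/20 + 27*I/20)*cos(2/3 - I) + pi*(29/15 - 2*I/15)*cos(1 - 2*I/3)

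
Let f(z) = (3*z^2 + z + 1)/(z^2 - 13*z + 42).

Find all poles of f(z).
The singularities of f are the zeros of the denominator. Factoring,
  z^2 - 13*z + 42 = (z - 6)*(z - 7)
so the candidates are z = 6, z = 7.

Check the numerator P(z) = 3*z^2 + z + 1 at each one:
  P(6) = 115 ≠ 0, so z = 6 is a (simple) pole.
  P(7) = 155 ≠ 0, so z = 7 is a (simple) pole.

Poles of f: {6, 7}

Final answer: {6, 7}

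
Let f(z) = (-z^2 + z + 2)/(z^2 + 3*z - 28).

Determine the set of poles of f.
{-7, 4}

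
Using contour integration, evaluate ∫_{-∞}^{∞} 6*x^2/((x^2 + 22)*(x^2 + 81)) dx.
6*pi*(9 - sqrt(22))/59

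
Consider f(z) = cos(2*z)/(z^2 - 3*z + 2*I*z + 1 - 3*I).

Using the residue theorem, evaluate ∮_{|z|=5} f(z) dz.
By the residue theorem, ∮_C f(z) dz = 2πi · (sum of the residues of f at the poles inside |z| = 5).

The denominator factors as (z - 2 + I)*(z - 1 + I), so the singularities of f are simple poles at z = 2 - I, z = 1 - I.
  |2 - I|² = 5 < 25 = 5², so this pole is inside the contour.
  |1 - I|² = 2 < 25 = 5², so this pole is inside the contour.

With P(z) = cos(2*z) and Q(z) = z^2 - 3*z + 2*I*z + 1 - 3*I, each pole is simple, so Res(f, z₀) = P(z₀)/Q'(z₀) with Q'(z) = 2*z - 3 + 2*I.
  Res(f, 2 - I) = P(2 - I)/Q'(2 - I) = (cos(4 - 2*I))/(1) = cos(4 - 2*I)
  Res(f, 1 - I) = P(1 - I)/Q'(1 - I) = (cos(2 - 2*I))/(-1) = -cos(2 - 2*I)

Sum of residues inside C: -cos(2 - 2*I) + cos(4 - 2*I)
∮_C f(z) dz = 2πi · (-cos(2 - 2*I) + cos(4 - 2*I)) = 2*I*pi*cos(4 - 2*I) - 2*I*pi*cos(2 - 2*I)

Final answer: 2*I*pi*cos(4 - 2*I) - 2*I*pi*cos(2 - 2*I)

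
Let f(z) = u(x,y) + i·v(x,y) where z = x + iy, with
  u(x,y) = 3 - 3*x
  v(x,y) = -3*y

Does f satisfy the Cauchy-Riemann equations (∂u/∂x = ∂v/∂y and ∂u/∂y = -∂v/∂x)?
∂u/∂x = -3
∂v/∂y = -3
∂u/∂y = 0
∂v/∂x = 0
∂u/∂x = ∂v/∂y and ∂u/∂y = -∂v/∂x hold identically; f is analytic.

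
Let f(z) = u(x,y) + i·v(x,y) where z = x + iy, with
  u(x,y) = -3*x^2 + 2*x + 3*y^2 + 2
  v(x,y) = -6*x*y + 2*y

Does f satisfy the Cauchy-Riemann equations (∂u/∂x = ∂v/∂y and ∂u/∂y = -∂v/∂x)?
∂u/∂x = 2 - 6*x
∂v/∂y = 2 - 6*x
∂u/∂y = 6*y
∂v/∂x = -6*y
∂u/∂x = ∂v/∂y and ∂u/∂y = -∂v/∂x hold identically; f is analytic.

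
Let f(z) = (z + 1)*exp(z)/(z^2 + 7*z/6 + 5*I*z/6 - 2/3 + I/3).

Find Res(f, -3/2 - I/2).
Write f(z) = P(z)/Q(z) with P(z) = (z + 1)*exp(z) and Q(z) = z^2 + 7*z/6 + 5*I*z/6 - 2/3 + I/3.
The denominator factors as Q(z) = (z + 3/2 + I/2)*(z - 1/3 + I/3), so z = -3/2 - I/2 is a simple zero of Q and P is analytic there; z = -3/2 - I/2 is therefore a simple pole and
  Res(f, z₀) = P(z₀)/Q'(z₀).

Q'(z) = 2*z + 7/6 + 5*I/6, so Q'(-3/2 - I/2) = -11/6 - I/6.
P(-3/2 - I/2) = (-1/2 - I/2)*exp(-3/2 - I/2).

Res(f, -3/2 - I/2) = ((-1/2 - I/2)*exp(-3/2 - I/2))/(-11/6 - I/6) = (18/61 + 15*I/61)*exp(-3/2 - I/2)

Final answer: (18/61 + 15*I/61)*exp(-3/2 - I/2)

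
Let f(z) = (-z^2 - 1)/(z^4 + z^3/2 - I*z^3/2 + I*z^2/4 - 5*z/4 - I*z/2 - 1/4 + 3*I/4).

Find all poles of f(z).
The singularities of f are the zeros of the denominator. Factoring,
  z^4 + z^3/2 - I*z^3/2 + I*z^2/4 - 5*z/4 - I*z/2 - 1/4 + 3*I/4 = (z + 1 - I)*(z + 1/2 + I)*(z - I/2)*(z - 1)
so the candidates are z = -1 + I, z = -1/2 - I, z = I/2, z = 1.

Check the numerator P(z) = -z^2 - 1 at each one:
  P(-1 + I) = -1 + 2*I ≠ 0, so z = -1 + I is a (simple) pole.
  P(-1/2 - I) = -1/4 - I ≠ 0, so z = -1/2 - I is a (simple) pole.
  P(I/2) = -3/4 ≠ 0, so z = I/2 is a (simple) pole.
  P(1) = -2 ≠ 0, so z = 1 is a (simple) pole.

Poles of f: {-1 + I, -1/2 - I, I/2, 1}

Final answer: {-1 + I, -1/2 - I, I/2, 1}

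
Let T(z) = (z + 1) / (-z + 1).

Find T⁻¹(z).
(z - 1)/(z + 1)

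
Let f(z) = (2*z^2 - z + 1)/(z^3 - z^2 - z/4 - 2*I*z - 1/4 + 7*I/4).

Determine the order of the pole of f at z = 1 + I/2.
Factor the denominator:
  z^3 - z^2 - z/4 - 2*I*z - 1/4 + 7*I/4 = (z - 1 - I/2)^2*(z + 1 + I)

The numerator P(z) = 2*z^2 - z + 1 has P(1 + I/2) = 3/2 + 3*I/2 ≠ 0, so no factor of (z - 1 - I/2) cancels.
Near z = 1 + I/2 we can therefore write f(z) = g(z)/(z - 1 - I/2)^2 with g analytic at 1 + I/2 and g(1 + I/2) ≠ 0 (g is the numerator divided by the remaining denominator factors).

Hence z = 1 + I/2 is a pole of order 2.

Final answer: 2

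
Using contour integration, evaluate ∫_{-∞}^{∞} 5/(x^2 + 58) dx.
Let f(z) = 5/(z^2 + 58). The denominator has no real zeros and deg Q - deg P = 2 ≥ 2, so the integral of f over the upper semicircle |z| = R tends to 0 as R → ∞. Closing the contour in the upper half-plane,
  ∫_{-∞}^{∞} f(x) dx = 2πi · Σ Res(f, z_k)  over the poles with Im z_k > 0.

Zeros of the denominator: z^2 + 58 = 0 gives z = ±sqrt(58)*I.
Upper half-plane: z = sqrt(58)*I (simple).

Each pole is a simple zero of Q(z) = z^2 + 58, so Res(f, z₀) = P(z₀)/Q'(z₀) with P(z) = 5, Q'(z) = 2*z:
  Res(f, sqrt(58)*I) = (5)/(2*sqrt(58)*I) = -5*sqrt(58)*I/116

∫_{-∞}^{∞} f(x) dx = 2πi · (-5*sqrt(58)*I/116) = 5*sqrt(58)*pi/58

Final answer: 5*sqrt(58)*pi/58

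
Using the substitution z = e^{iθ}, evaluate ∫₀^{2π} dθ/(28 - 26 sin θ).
sqrt(3)*pi/9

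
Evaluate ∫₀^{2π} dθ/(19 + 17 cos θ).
Let J = ∫₀^{2π} dθ/(19 + 17 cos θ).
Put z = e^{iθ}: then cos θ = (z + 1/z)/2, dθ = dz/(iz), and z runs once counterclockwise around |z| = 1:
  J = ∮_{|z|=1} 1/(19 + 17*(z + 1/z)/2) · dz/(iz) = (2/i) ∮_{|z|=1} dz/(17*z^2 + 38*z + 17).
The roots of 17*z^2 + 38*z + 17 are z = (-19 ± sqrt(19^2 - 17^2))/17, with sqrt(72) = 6*sqrt(2); their product is 1, so only z₊ = -19/17 + 6*sqrt(2)/17 lies inside the unit circle (z₋ = -19/17 - 6*sqrt(2)/17 lies outside).
z₊ is a simple zero of q(z) = 17*z^2 + 38*z + 17, so Res(1/q, z₊) = 1/q'(z₊) with q'(z) = 34*z + 38; and q'(z₊) = 17*(z₊ - z₋) = 12*sqrt(2).
Therefore J = (2/i) · 2πi · 1/(12*sqrt(2)) = 2*pi/(6*sqrt(2)) = sqrt(2)*pi/6

Final answer: sqrt(2)*pi/6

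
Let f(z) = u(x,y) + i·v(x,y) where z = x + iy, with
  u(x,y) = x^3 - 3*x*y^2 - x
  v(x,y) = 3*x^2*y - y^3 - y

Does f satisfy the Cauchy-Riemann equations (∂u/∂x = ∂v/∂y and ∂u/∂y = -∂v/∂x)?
∂u/∂x = 3*x^2 - 3*y^2 - 1
∂v/∂y = 3*x^2 - 3*y^2 - 1
∂u/∂y = -6*x*y
∂v/∂x = 6*x*y
∂u/∂x = ∂v/∂y and ∂u/∂y = -∂v/∂x hold identically; f is analytic.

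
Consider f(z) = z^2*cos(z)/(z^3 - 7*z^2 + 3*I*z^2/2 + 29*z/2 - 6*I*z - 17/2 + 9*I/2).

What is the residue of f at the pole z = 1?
Write f(z) = P(z)/Q(z) with P(z) = z^2*cos(z) and Q(z) = z^3 - 7*z^2 + 3*I*z^2/2 + 29*z/2 - 6*I*z - 17/2 + 9*I/2.
The denominator factors as Q(z) = (z - 3 + I/2)*(z - 1)*(z - 3 + I), so z = 1 is a simple zero of Q and P is analytic there; z = 1 is therefore a simple pole and
  Res(f, z₀) = P(z₀)/Q'(z₀).

Q'(z) = 3*z^2 - 14*z + 3*I*z + 29/2 - 6*I, so Q'(1) = 7/2 - 3*I.
P(1) = cos(1).

Res(f, 1) = (cos(1))/(7/2 - 3*I) = (14/85 + 12*I/85)*cos(1)

Final answer: (14/85 + 12*I/85)*cos(1)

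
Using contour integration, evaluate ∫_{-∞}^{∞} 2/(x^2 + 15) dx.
2*sqrt(15)*pi/15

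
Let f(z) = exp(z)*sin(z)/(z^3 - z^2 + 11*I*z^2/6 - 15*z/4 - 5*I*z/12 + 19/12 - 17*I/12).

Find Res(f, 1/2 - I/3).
Write f(z) = P(z)/Q(z) with P(z) = exp(z)*sin(z) and Q(z) = z^3 - z^2 + 11*I*z^2/6 - 15*z/4 - 5*I*z/12 + 19/12 - 17*I/12.
The denominator factors as Q(z) = (z + 3/2 + I/2)*(z - 2 + I)*(z - 1/2 + I/3), so z = 1/2 - I/3 is a simple zero of Q and P is analytic there; z = 1/2 - I/3 is therefore a simple pole and
  Res(f, z₀) = P(z₀)/Q'(z₀).

Q'(z) = 3*z^2 - 2*z + 11*I*z/3 - 15/4 - 5*I/12, so Q'(1/2 - I/3) = -28/9 + 13*I/12.
P(1/2 - I/3) = exp(1/2 - I/3)*sin(1/2 - I/3).

Res(f, 1/2 - I/3) = (exp(1/2 - I/3)*sin(1/2 - I/3))/(-28/9 + 13*I/12) = (-4032/14065 - 1404*I/14065)*exp(1/2 - I/3)*sin(1/2 - I/3)

Final answer: (-4032/14065 - 1404*I/14065)*exp(1/2 - I/3)*sin(1/2 - I/3)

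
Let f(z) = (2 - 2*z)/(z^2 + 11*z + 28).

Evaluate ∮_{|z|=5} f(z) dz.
By the residue theorem, ∮_C f(z) dz = 2πi · (sum of the residues of f at the poles inside |z| = 5).

The denominator factors as (z + 7)*(z + 4), so the singularities of f are simple poles at z = -7, z = -4.
  |-7|² = 49 > 25 = 5², so this pole is outside the contour.
  |-4|² = 16 < 25 = 5², so this pole is inside the contour.

With P(z) = 2 - 2*z and Q(z) = z^2 + 11*z + 28, each pole is simple, so Res(f, z₀) = P(z₀)/Q'(z₀) with Q'(z) = 2*z + 11.
  Res(f, -4) = P(-4)/Q'(-4) = (10)/(3) = 10/3

∮_C f(z) dz = 2πi · (10/3) = 20*I*pi/3

Final answer: 20*I*pi/3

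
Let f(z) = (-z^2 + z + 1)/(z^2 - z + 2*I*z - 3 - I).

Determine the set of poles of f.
The singularities of f are the zeros of the denominator. Factoring,
  z^2 - z + 2*I*z - 3 - I = (z + 1 + I)*(z - 2 + I)
so the candidates are z = -1 - I, z = 2 - I.

Check the numerator P(z) = -z^2 + z + 1 at each one:
  P(-1 - I) = -3*I ≠ 0, so z = -1 - I is a (simple) pole.
  P(2 - I) = 3*I ≠ 0, so z = 2 - I is a (simple) pole.

Poles of f: {-1 - I, 2 - I}

Final answer: {-1 - I, 2 - I}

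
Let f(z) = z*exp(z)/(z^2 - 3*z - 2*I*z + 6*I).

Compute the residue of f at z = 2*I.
(4/13 - 6*I/13)*exp(2*I)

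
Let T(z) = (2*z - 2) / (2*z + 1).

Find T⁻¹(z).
Set w = T(z) = (2*z - 2) / (2*z + 1) and solve for z:
  w*(2*z + 1) = 2*z - 2
  w + z*(2*w - 2) + 2 = 0
  z*(2*w - 2) = -w - 2
  z = (w + 2)/(2 - 2*w)
Renaming the variable, T⁻¹(z) = (z + 2)/(-2*z + 2) = (-z - 2)/(2*z - 2).
(Check: ad - bc = 6 ≠ 0, so T is invertible.)

Final answer: (-z - 2)/(2*z - 2)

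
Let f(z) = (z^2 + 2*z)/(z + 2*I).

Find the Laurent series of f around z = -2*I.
Put w = z - (-2*I), i.e. z = w - 2*I. The denominator is w, so it suffices to rewrite the numerator in powers of w.

P(z) = z^2 + 2*z
P(w - 2*I) = -4 - 4*I + (2 - 4*I)*w + w^2

Dividing each term by w:
  f = (-4 - 4*I)/w + 2 - 4*I + w

Substituting back w = z + 2*I:
  f(z) = (-4 - 4*I)/(z + 2*I) + 2 - 4*I + (z + 2*I)

The series is finite because the numerator is a polynomial; the negative powers form the principal part, and the coefficient of 1/(z + 2*I) gives Res(f, -2*I) = -4 - 4*I.

Final answer: (-4 - 4*I)/(z + 2*I) + 2 - 4*I + (z + 2*I)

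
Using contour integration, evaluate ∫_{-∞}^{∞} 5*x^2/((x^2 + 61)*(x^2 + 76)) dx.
Let f(z) = 5*z^2/((z^2 + 61)*(z^2 + 76)). The denominator has no real zeros and deg Q - deg P = 2 ≥ 2, so the integral of f over the upper semicircle |z| = R tends to 0 as R → ∞. Closing the contour in the upper half-plane,
  ∫_{-∞}^{∞} f(x) dx = 2πi · Σ Res(f, z_k)  over the poles with Im z_k > 0.

Zeros of the denominator: z^2 + 76 = 0 gives z = ±2*sqrt(19)*I; z^2 + 61 = 0 gives z = ±sqrt(61)*I.
Upper half-plane: z = 2*sqrt(19)*I, z = sqrt(61)*I (simple).

Each pole is a simple zero of Q(z) = z^4 + 137*z^2 + 4636, so Res(f, z₀) = P(z₀)/Q'(z₀) with P(z) = 5*z^2, Q'(z) = 4*z^3 + 274*z:
  Res(f, 2*sqrt(19)*I) = (-380)/(-60*sqrt(19)*I) = -sqrt(19)*I/3
  Res(f, sqrt(61)*I) = (-305)/(30*sqrt(61)*I) = sqrt(61)*I/6

Sum of residues: I*(-2*sqrt(19) + sqrt(61))/6
∫_{-∞}^{∞} f(x) dx = 2πi · (I*(-2*sqrt(19) + sqrt(61))/6) = pi*(-sqrt(61) + 2*sqrt(19))/3

Final answer: pi*(-sqrt(61) + 2*sqrt(19))/3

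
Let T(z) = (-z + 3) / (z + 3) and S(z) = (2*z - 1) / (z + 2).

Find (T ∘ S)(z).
(z + 7)/(5*z + 5)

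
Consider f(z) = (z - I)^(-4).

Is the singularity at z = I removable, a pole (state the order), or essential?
Write f(z) = g(z)/(z - I)^4 with g(z) = 1.
g is entire and g(I) = 1 ≠ 0, so no factor of (z - I) cancels: the Laurent expansion of f about z = I starts at the power -4, i.e. lim_{z→z₀} (z - z₀)^4 f(z) = 1 is finite and nonzero.
So z = I is a pole of order 4.

Final answer: pole of order 4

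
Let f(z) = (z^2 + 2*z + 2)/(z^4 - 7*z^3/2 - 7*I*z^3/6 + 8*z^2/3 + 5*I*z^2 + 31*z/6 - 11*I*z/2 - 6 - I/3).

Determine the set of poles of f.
The singularities of f are the zeros of the denominator. Factoring,
  z^4 - 7*z^3/2 - 7*I*z^3/6 + 8*z^2/3 + 5*I*z^2 + 31*z/6 - 11*I*z/2 - 6 - I/3 = (z - 1 - I)*(z + 1 - 2*I/3)*(z - 3/2 - I/2)*(z - 2 + I)
so the candidates are z = 1 + I, z = -1 + 2*I/3, z = 3/2 + I/2, z = 2 - I.

Check the numerator P(z) = z^2 + 2*z + 2 at each one:
  P(1 + I) = 4 + 4*I ≠ 0, so z = 1 + I is a (simple) pole.
  P(-1 + 2*I/3) = 5/9 ≠ 0, so z = -1 + 2*I/3 is a (simple) pole.
  P(3/2 + I/2) = 7 + 5*I/2 ≠ 0, so z = 3/2 + I/2 is a (simple) pole.
  P(2 - I) = 9 - 6*I ≠ 0, so z = 2 - I is a (simple) pole.

Poles of f: {-1 + 2*I/3, 1 + I, 3/2 + I/2, 2 - I}

Final answer: {-1 + 2*I/3, 1 + I, 3/2 + I/2, 2 - I}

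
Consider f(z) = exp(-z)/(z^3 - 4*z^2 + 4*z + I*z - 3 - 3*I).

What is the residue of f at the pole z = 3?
Write f(z) = P(z)/Q(z) with P(z) = exp(-z) and Q(z) = z^3 - 4*z^2 + 4*z + I*z - 3 - 3*I.
The denominator factors as Q(z) = (z - I)*(z - 1 + I)*(z - 3), so z = 3 is a simple zero of Q and P is analytic there; z = 3 is therefore a simple pole and
  Res(f, z₀) = P(z₀)/Q'(z₀).

Q'(z) = 3*z^2 - 8*z + 4 + I, so Q'(3) = 7 + I.
P(3) = exp(-3).

Res(f, 3) = (exp(-3))/(7 + I) = (7/50 - I/50)*exp(-3)

Final answer: (7/50 - I/50)*exp(-3)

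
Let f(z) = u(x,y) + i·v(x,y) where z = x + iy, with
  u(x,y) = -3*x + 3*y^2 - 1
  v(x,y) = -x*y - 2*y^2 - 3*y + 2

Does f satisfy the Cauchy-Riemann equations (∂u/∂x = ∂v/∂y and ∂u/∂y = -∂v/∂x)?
∂u/∂x = -3
∂v/∂y = -x - 4*y - 3
∂u/∂y = 6*y
∂v/∂x = -y
∂u/∂x ≠ ∂v/∂y and ∂u/∂y ≠ -∂v/∂x; the Cauchy-Riemann equations are not satisfied, so f is not analytic.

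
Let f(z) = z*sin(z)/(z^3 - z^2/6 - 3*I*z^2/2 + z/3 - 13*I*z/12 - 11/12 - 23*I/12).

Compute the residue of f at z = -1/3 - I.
Write f(z) = P(z)/Q(z) with P(z) = z*sin(z) and Q(z) = z^3 - z^2/6 - 3*I*z^2/2 + z/3 - 13*I*z/12 - 11/12 - 23*I/12.
The denominator factors as Q(z) = (z + 1/3 + I)*(z - 1 - 3*I/2)*(z + 1/2 - I), so z = -1/3 - I is a simple zero of Q and P is analytic there; z = -1/3 - I is therefore a simple pole and
  Res(f, z₀) = P(z₀)/Q'(z₀).

Q'(z) = 3*z^2 - z/3 - 3*I*z + 1/3 - 13*I/12, so Q'(-1/3 - I) = -47/9 + 9*I/4.
P(-1/3 - I) = (1/3 + I)*sin(1/3 + I).

Res(f, -1/3 - I) = ((1/3 + I)*sin(1/3 + I))/(-47/9 + 9*I/4) = (132/8381 - 1548*I/8381)*sin(1/3 + I)

Final answer: (132/8381 - 1548*I/8381)*sin(1/3 + I)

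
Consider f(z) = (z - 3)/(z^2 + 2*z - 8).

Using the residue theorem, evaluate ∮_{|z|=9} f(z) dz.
By the residue theorem, ∮_C f(z) dz = 2πi · (sum of the residues of f at the poles inside |z| = 9).

The denominator factors as (z + 4)*(z - 2), so the singularities of f are simple poles at z = -4, z = 2.
  |-4|² = 16 < 81 = 9², so this pole is inside the contour.
  |2|² = 4 < 81 = 9², so this pole is inside the contour.

With P(z) = z - 3 and Q(z) = z^2 + 2*z - 8, each pole is simple, so Res(f, z₀) = P(z₀)/Q'(z₀) with Q'(z) = 2*z + 2.
  Res(f, -4) = P(-4)/Q'(-4) = (-7)/(-6) = 7/6
  Res(f, 2) = P(2)/Q'(2) = (-1)/(6) = -1/6

Sum of residues inside C: 1
∮_C f(z) dz = 2πi · (1) = 2*I*pi

Final answer: 2*I*pi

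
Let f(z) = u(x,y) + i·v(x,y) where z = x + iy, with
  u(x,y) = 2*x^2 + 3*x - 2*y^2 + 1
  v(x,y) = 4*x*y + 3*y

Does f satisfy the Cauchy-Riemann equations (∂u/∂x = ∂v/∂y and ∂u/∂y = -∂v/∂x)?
∂u/∂x = 4*x + 3
∂v/∂y = 4*x + 3
∂u/∂y = -4*y
∂v/∂x = 4*y
∂u/∂x = ∂v/∂y and ∂u/∂y = -∂v/∂x hold identically; f is analytic.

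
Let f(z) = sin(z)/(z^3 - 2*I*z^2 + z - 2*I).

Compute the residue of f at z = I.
Write f(z) = P(z)/Q(z) with P(z) = sin(z) and Q(z) = z^3 - 2*I*z^2 + z - 2*I.
The denominator factors as Q(z) = (z + I)*(z - 2*I)*(z - I), so z = I is a simple zero of Q and P is analytic there; z = I is therefore a simple pole and
  Res(f, z₀) = P(z₀)/Q'(z₀).

Q'(z) = 3*z^2 - 4*I*z + 1, so Q'(I) = 2.
P(I) = I*sinh(1).

Res(f, I) = (I*sinh(1))/(2) = I*sinh(1)/2

Final answer: I*sinh(1)/2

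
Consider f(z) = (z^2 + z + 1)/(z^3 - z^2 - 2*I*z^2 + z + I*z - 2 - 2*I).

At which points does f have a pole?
The singularities of f are the zeros of the denominator. Factoring,
  z^3 - z^2 - 2*I*z^2 + z + I*z - 2 - 2*I = (z - 2*I)*(z + I)*(z - 1 - I)
so the candidates are z = 2*I, z = -I, z = 1 + I.

Check the numerator P(z) = z^2 + z + 1 at each one:
  P(2*I) = -3 + 2*I ≠ 0, so z = 2*I is a (simple) pole.
  P(-I) = -I ≠ 0, so z = -I is a (simple) pole.
  P(1 + I) = 2 + 3*I ≠ 0, so z = 1 + I is a (simple) pole.

Poles of f: {-I, 2*I, 1 + I}

Final answer: {-I, 2*I, 1 + I}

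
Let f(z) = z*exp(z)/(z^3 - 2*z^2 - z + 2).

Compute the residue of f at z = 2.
2*exp(2)/3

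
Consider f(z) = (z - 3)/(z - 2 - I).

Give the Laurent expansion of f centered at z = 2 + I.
Put w = z - (2 + I), i.e. z = w + 2 + I. The denominator is w, so it suffices to rewrite the numerator in powers of w.

P(z) = z - 3
P(w + 2 + I) = -1 + I + w

Dividing each term by w:
  f = (-1 + I)/w + 1

Substituting back w = z - 2 - I:
  f(z) = (-1 + I)/(z - 2 - I) + 1

The series is finite because the numerator is a polynomial; the negative powers form the principal part, and the coefficient of 1/(z - 2 - I) gives Res(f, 2 + I) = -1 + I.

Final answer: (-1 + I)/(z - 2 - I) + 1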